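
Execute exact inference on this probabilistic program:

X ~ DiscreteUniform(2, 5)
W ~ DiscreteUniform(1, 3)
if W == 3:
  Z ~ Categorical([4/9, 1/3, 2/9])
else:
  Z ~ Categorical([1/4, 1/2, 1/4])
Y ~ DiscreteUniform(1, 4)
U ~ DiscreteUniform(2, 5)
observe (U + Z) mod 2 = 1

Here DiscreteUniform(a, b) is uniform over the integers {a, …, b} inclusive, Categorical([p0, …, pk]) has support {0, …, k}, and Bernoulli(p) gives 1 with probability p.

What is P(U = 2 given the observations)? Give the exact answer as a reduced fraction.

Enumerate traces; 288 have nonzero weight after conditioning:
  (X=2, W=1, Z=0, Y=1, U=3) weight 1/768
  (X=2, W=1, Z=0, Y=1, U=5) weight 1/768
  (X=2, W=1, Z=0, Y=2, U=3) weight 1/768
  (X=2, W=1, Z=0, Y=2, U=5) weight 1/768
  (X=2, W=1, Z=0, Y=3, U=3) weight 1/768
  (X=2, W=1, Z=0, Y=3, U=5) weight 1/768
  (X=2, W=1, Z=0, Y=4, U=3) weight 1/768
  (X=2, W=1, Z=0, Y=4, U=5) weight 1/768
  (X=2, W=1, Z=1, Y=1, U=2) weight 1/384
  (X=2, W=1, Z=1, Y=1, U=4) weight 1/384
  … 278 more
Group by U:
  weight(U=2) = 1/9
  weight(U=3) = 5/36
  weight(U=4) = 1/9
  weight(U=5) = 5/36
Total weight = 1/9 + 5/36 + 1/9 + 5/36 = 1/2
P(U=2 | obs) = 1/9 / 1/2 = 2/9
P(U=3 | obs) = 5/36 / 1/2 = 5/18
P(U=4 | obs) = 1/9 / 1/2 = 2/9
P(U=5 | obs) = 5/36 / 1/2 = 5/18

P(U = 2 | obs) = 2/9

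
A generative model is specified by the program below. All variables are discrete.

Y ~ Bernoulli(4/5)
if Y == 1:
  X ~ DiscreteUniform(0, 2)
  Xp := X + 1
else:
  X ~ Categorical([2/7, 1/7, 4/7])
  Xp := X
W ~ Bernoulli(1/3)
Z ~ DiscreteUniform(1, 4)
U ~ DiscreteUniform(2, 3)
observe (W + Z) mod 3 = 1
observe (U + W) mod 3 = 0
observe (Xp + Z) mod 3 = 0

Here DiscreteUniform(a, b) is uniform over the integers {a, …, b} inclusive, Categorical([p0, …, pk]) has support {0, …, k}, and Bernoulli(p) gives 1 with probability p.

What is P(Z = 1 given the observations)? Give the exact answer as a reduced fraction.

P(Z = 1 | obs) = 40/97

Enumerate traces; 6 have nonzero weight after conditioning:
  (Y=0, X=0, W=1, Z=3, U=2) weight 1/420
  (Y=0, X=2, W=0, Z=1, U=3) weight 1/105
  (Y=0, X=2, W=0, Z=4, U=3) weight 1/105
  (Y=1, X=1, W=0, Z=1, U=3) weight 1/45
  (Y=1, X=1, W=0, Z=4, U=3) weight 1/45
  (Y=1, X=2, W=1, Z=3, U=2) weight 1/90
Group by Z:
  weight(Z=1) = 2/63
  weight(Z=3) = 17/1260
  weight(Z=4) = 2/63
Total weight = 2/63 + 17/1260 + 2/63 = 97/1260
P(Z=1 | obs) = 2/63 / 97/1260 = 40/97
P(Z=3 | obs) = 17/1260 / 97/1260 = 17/97
P(Z=4 | obs) = 2/63 / 97/1260 = 40/97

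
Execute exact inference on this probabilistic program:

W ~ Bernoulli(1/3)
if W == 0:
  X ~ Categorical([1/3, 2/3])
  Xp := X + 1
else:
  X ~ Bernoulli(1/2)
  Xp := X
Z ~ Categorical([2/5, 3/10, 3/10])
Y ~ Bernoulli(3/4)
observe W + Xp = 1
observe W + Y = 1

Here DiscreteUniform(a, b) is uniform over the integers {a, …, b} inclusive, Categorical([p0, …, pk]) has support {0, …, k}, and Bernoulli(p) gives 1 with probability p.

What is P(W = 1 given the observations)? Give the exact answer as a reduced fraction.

P(W = 1 | obs) = 1/5

Enumerate traces; 6 have nonzero weight after conditioning:
  (W=0, X=0, Z=0, Y=1) weight 1/15
  (W=0, X=0, Z=1, Y=1) weight 1/20
  (W=0, X=0, Z=2, Y=1) weight 1/20
  (W=1, X=0, Z=0, Y=0) weight 1/60
  (W=1, X=0, Z=1, Y=0) weight 1/80
  (W=1, X=0, Z=2, Y=0) weight 1/80
Group by W:
  weight(W=0) = 1/6
  weight(W=1) = 1/24
Total weight = 1/6 + 1/24 = 5/24
P(W=0 | obs) = 1/6 / 5/24 = 4/5
P(W=1 | obs) = 1/24 / 5/24 = 1/5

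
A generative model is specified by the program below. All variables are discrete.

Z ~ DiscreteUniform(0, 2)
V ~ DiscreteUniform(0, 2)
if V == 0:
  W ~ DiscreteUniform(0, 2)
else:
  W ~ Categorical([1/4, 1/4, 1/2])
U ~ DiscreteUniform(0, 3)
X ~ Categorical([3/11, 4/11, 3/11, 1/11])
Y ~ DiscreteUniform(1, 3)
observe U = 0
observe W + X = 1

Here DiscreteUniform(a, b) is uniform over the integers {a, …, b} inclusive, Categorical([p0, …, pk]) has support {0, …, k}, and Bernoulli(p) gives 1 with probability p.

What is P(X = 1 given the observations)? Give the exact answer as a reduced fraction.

P(X = 1 | obs) = 4/7

Enumerate traces; 54 have nonzero weight after conditioning:
  (Z=0, V=0, W=0, U=0, X=1, Y=1) weight 1/891
  (Z=0, V=0, W=0, U=0, X=1, Y=2) weight 1/891
  (Z=0, V=0, W=0, U=0, X=1, Y=3) weight 1/891
  (Z=0, V=0, W=1, U=0, X=0, Y=1) weight 1/1188
  (Z=0, V=0, W=1, U=0, X=0, Y=2) weight 1/1188
  (Z=0, V=0, W=1, U=0, X=0, Y=3) weight 1/1188
  (Z=0, V=1, W=0, U=0, X=1, Y=1) weight 1/1188
  (Z=0, V=1, W=0, U=0, X=1, Y=2) weight 1/1188
  … 46 more
Group by X:
  weight(X=0) = 5/264
  weight(X=1) = 5/198
Total weight = 5/264 + 5/198 = 35/792
P(X=0 | obs) = 5/264 / 35/792 = 3/7
P(X=1 | obs) = 5/198 / 35/792 = 4/7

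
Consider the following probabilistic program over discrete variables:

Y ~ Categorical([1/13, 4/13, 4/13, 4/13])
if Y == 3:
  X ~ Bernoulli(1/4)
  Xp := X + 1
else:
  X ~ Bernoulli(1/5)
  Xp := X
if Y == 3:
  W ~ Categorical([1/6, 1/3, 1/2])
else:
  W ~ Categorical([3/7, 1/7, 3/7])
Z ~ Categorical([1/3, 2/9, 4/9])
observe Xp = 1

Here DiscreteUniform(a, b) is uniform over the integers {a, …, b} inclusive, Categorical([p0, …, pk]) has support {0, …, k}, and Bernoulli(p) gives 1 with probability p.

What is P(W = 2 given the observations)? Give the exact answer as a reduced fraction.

Enumerate traces; 36 have nonzero weight after conditioning:
  (Y=0, X=1, W=0, Z=0) weight 1/455
  (Y=0, X=1, W=0, Z=1) weight 2/1365
  (Y=0, X=1, W=0, Z=2) weight 4/1365
  (Y=0, X=1, W=1, Z=0) weight 1/1365
  (Y=0, X=1, W=1, Z=1) weight 2/4095
  (Y=0, X=1, W=1, Z=2) weight 4/4095
  (Y=0, X=1, W=2, Z=0) weight 1/455
  (Y=0, X=1, W=2, Z=1) weight 2/1365
  … 28 more
Group by W:
  weight(W=0) = 89/910
  weight(W=1) = 44/455
  weight(W=2) = 159/910
Total weight = 89/910 + 44/455 + 159/910 = 24/65
P(W=0 | obs) = 89/910 / 24/65 = 89/336
P(W=1 | obs) = 44/455 / 24/65 = 11/42
P(W=2 | obs) = 159/910 / 24/65 = 53/112

P(W = 2 | obs) = 53/112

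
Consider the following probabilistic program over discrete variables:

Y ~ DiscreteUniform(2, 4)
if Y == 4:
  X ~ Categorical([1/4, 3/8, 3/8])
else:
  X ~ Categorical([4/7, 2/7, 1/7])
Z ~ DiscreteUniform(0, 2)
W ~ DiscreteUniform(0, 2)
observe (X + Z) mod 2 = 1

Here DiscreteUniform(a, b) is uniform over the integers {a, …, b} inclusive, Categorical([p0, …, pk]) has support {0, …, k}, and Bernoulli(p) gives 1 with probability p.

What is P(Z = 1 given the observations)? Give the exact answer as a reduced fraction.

P(Z = 1 | obs) = 115/221

Enumerate traces; 36 have nonzero weight after conditioning:
  (Y=2, X=0, Z=1, W=0) weight 4/189
  (Y=2, X=0, Z=1, W=1) weight 4/189
  (Y=2, X=0, Z=1, W=2) weight 4/189
  (Y=2, X=1, Z=0, W=0) weight 2/189
  (Y=2, X=1, Z=0, W=1) weight 2/189
  (Y=2, X=1, Z=0, W=2) weight 2/189
  (Y=2, X=1, Z=2, W=0) weight 2/189
  (Y=2, X=1, Z=2, W=1) weight 2/189
  … 28 more
Group by Z:
  weight(Z=0) = 53/504
  weight(Z=1) = 115/504
  weight(Z=2) = 53/504
Total weight = 53/504 + 115/504 + 53/504 = 221/504
P(Z=0 | obs) = 53/504 / 221/504 = 53/221
P(Z=1 | obs) = 115/504 / 221/504 = 115/221
P(Z=2 | obs) = 53/504 / 221/504 = 53/221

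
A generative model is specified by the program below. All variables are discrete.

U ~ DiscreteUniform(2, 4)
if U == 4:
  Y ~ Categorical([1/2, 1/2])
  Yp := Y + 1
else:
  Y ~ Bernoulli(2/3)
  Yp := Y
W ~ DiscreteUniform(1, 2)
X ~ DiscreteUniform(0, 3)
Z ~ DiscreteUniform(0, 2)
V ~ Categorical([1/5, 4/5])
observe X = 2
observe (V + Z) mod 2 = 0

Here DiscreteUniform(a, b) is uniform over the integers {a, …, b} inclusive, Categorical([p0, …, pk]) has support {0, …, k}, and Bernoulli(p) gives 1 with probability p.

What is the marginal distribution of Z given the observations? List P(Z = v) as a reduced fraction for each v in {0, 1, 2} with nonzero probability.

Enumerate traces; 36 have nonzero weight after conditioning:
  (U=2, Y=0, W=1, X=2, Z=0, V=0) weight 1/1080
  (U=2, Y=0, W=1, X=2, Z=1, V=1) weight 1/270
  (U=2, Y=0, W=1, X=2, Z=2, V=0) weight 1/1080
  (U=2, Y=0, W=2, X=2, Z=0, V=0) weight 1/1080
  (U=2, Y=0, W=2, X=2, Z=1, V=1) weight 1/270
  (U=2, Y=0, W=2, X=2, Z=2, V=0) weight 1/1080
  (U=2, Y=1, W=1, X=2, Z=0, V=0) weight 1/540
  (U=2, Y=1, W=1, X=2, Z=1, V=1) weight 1/135
  … 28 more
Group by Z:
  weight(Z=0) = 1/60
  weight(Z=1) = 1/15
  weight(Z=2) = 1/60
Total weight = 1/60 + 1/15 + 1/60 = 1/10
P(Z=0 | obs) = 1/60 / 1/10 = 1/6
P(Z=1 | obs) = 1/15 / 1/10 = 2/3
P(Z=2 | obs) = 1/60 / 1/10 = 1/6

P(Z=0) = 1/6, P(Z=1) = 2/3, P(Z=2) = 1/6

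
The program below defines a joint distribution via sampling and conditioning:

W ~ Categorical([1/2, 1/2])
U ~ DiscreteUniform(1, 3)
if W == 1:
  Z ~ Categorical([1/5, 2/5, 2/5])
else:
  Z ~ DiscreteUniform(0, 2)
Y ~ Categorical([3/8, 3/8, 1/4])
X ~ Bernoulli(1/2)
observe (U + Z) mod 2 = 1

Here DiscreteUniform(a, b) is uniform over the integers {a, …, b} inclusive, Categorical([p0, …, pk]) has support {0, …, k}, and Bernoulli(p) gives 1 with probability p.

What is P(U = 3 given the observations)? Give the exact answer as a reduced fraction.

P(U = 3 | obs) = 19/49

Enumerate traces; 60 have nonzero weight after conditioning:
  (W=0, U=1, Z=0, Y=0, X=0) weight 1/96
  (W=0, U=1, Z=0, Y=0, X=1) weight 1/96
  (W=0, U=1, Z=0, Y=1, X=0) weight 1/96
  (W=0, U=1, Z=0, Y=1, X=1) weight 1/96
  (W=0, U=1, Z=0, Y=2, X=0) weight 1/144
  (W=0, U=1, Z=0, Y=2, X=1) weight 1/144
  (W=0, U=1, Z=2, Y=0, X=0) weight 1/96
  (W=0, U=1, Z=2, Y=0, X=1) weight 1/96
  (W=0, U=2, Z=1, Y=0, X=0) weight 1/96
  (W=0, U=3, Z=0, Y=0, X=0) weight 1/96
  … 50 more
Group by U:
  weight(U=1) = 19/90
  weight(U=2) = 11/90
  weight(U=3) = 19/90
Total weight = 19/90 + 11/90 + 19/90 = 49/90
P(U=1 | obs) = 19/90 / 49/90 = 19/49
P(U=2 | obs) = 11/90 / 49/90 = 11/49
P(U=3 | obs) = 19/90 / 49/90 = 19/49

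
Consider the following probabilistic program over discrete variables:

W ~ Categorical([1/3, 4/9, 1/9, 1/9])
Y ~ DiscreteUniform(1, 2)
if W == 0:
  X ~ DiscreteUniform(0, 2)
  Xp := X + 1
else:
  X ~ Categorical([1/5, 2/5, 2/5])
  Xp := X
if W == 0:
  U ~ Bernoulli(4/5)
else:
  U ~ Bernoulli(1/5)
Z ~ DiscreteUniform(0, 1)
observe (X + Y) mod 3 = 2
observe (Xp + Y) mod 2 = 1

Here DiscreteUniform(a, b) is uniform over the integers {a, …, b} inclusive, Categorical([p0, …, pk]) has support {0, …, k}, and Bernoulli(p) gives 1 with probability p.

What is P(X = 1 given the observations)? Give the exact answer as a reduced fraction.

P(X = 1 | obs) = 1/2

Enumerate traces; 8 have nonzero weight after conditioning:
  (W=0, Y=1, X=1, U=0, Z=0) weight 1/180
  (W=0, Y=1, X=1, U=0, Z=1) weight 1/180
  (W=0, Y=1, X=1, U=1, Z=0) weight 1/45
  (W=0, Y=1, X=1, U=1, Z=1) weight 1/45
  (W=0, Y=2, X=0, U=0, Z=0) weight 1/180
  (W=0, Y=2, X=0, U=0, Z=1) weight 1/180
  (W=0, Y=2, X=0, U=1, Z=0) weight 1/45
  (W=0, Y=2, X=0, U=1, Z=1) weight 1/45
Group by X:
  weight(X=0) = 1/18
  weight(X=1) = 1/18
Total weight = 1/18 + 1/18 = 1/9
P(X=0 | obs) = 1/18 / 1/9 = 1/2
P(X=1 | obs) = 1/18 / 1/9 = 1/2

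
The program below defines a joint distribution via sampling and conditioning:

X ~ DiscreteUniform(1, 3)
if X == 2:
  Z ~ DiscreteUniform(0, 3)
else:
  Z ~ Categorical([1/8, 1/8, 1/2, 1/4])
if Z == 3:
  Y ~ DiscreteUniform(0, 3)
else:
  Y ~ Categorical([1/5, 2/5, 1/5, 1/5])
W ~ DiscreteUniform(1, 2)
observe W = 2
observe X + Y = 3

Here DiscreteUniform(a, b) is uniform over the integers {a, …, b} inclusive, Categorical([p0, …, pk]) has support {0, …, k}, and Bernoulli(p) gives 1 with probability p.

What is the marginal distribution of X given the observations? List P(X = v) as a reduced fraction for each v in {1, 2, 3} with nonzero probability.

P(X=1) = 17/63, P(X=2) = 29/63, P(X=3) = 17/63

Enumerate traces; 12 have nonzero weight after conditioning:
  (X=1, Z=0, Y=2, W=2) weight 1/240
  (X=1, Z=1, Y=2, W=2) weight 1/240
  (X=1, Z=2, Y=2, W=2) weight 1/60
  (X=1, Z=3, Y=2, W=2) weight 1/96
  (X=2, Z=0, Y=1, W=2) weight 1/60
  (X=2, Z=1, Y=1, W=2) weight 1/60
  (X=2, Z=2, Y=1, W=2) weight 1/60
  (X=2, Z=3, Y=1, W=2) weight 1/96
  (X=3, Z=0, Y=0, W=2) weight 1/240
  … 3 more
Group by X:
  weight(X=1) = 17/480
  weight(X=2) = 29/480
  weight(X=3) = 17/480
Total weight = 17/480 + 29/480 + 17/480 = 21/160
P(X=1 | obs) = 17/480 / 21/160 = 17/63
P(X=2 | obs) = 29/480 / 21/160 = 29/63
P(X=3 | obs) = 17/480 / 21/160 = 17/63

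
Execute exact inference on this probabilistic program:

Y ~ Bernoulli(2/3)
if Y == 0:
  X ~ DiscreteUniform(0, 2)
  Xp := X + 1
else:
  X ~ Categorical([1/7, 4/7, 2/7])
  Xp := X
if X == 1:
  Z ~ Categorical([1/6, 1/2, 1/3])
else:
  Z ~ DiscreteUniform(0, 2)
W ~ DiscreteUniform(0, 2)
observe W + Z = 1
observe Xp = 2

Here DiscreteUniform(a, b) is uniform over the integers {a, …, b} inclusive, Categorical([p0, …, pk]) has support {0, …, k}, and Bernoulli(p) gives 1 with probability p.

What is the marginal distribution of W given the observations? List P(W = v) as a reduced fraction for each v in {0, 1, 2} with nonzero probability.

P(W=0) = 45/76, P(W=1) = 31/76

Enumerate traces; 4 have nonzero weight after conditioning:
  (Y=0, X=1, Z=0, W=1) weight 1/162
  (Y=0, X=1, Z=1, W=0) weight 1/54
  (Y=1, X=2, Z=0, W=1) weight 4/189
  (Y=1, X=2, Z=1, W=0) weight 4/189
Group by W:
  weight(W=0) = 5/126
  weight(W=1) = 31/1134
Total weight = 5/126 + 31/1134 = 38/567
P(W=0 | obs) = 5/126 / 38/567 = 45/76
P(W=1 | obs) = 31/1134 / 38/567 = 31/76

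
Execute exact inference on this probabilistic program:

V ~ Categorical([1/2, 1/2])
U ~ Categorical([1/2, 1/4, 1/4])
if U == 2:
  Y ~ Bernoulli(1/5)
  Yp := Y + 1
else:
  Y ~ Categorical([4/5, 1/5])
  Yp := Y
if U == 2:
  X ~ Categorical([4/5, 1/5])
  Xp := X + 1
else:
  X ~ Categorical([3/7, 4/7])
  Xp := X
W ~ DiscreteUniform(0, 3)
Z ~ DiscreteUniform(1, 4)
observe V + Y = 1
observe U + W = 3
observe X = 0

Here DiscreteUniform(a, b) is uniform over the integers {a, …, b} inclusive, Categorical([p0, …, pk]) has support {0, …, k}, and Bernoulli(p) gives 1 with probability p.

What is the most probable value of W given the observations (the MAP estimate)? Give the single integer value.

Enumerate traces; 24 have nonzero weight after conditioning:
  (V=0, U=0, Y=1, X=0, W=3, Z=1) weight 3/2240
  (V=0, U=0, Y=1, X=0, W=3, Z=2) weight 3/2240
  (V=0, U=0, Y=1, X=0, W=3, Z=3) weight 3/2240
  (V=0, U=0, Y=1, X=0, W=3, Z=4) weight 3/2240
  (V=0, U=1, Y=1, X=0, W=2, Z=1) weight 3/4480
  (V=0, U=1, Y=1, X=0, W=2, Z=2) weight 3/4480
  (V=0, U=1, Y=1, X=0, W=2, Z=3) weight 3/4480
  (V=0, U=1, Y=1, X=0, W=2, Z=4) weight 3/4480
  (V=0, U=2, Y=1, X=0, W=1, Z=1) weight 1/800
  … 15 more
Group by W:
  weight(W=1) = 1/40
  weight(W=2) = 3/224
  weight(W=3) = 3/112
Total weight = 1/40 + 3/224 + 3/112 = 73/1120
P(W=1 | obs) = 1/40 / 73/1120 = 28/73
P(W=2 | obs) = 3/224 / 73/1120 = 15/73
P(W=3 | obs) = 3/112 / 73/1120 = 30/73
argmax = 3

argmax_v P(W = v | obs) = 3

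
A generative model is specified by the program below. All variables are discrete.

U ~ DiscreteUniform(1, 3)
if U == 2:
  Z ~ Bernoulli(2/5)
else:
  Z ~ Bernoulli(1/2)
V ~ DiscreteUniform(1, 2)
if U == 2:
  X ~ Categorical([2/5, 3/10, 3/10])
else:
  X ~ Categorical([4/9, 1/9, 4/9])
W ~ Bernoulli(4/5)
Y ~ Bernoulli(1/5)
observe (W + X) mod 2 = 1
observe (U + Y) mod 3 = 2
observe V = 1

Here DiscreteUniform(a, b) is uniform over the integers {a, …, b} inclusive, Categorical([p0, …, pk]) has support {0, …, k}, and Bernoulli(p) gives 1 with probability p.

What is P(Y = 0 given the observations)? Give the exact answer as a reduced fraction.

P(Y = 0 | obs) = 186/241

Enumerate traces; 12 have nonzero weight after conditioning:
  (U=1, Z=0, V=1, X=0, W=1, Y=1) weight 4/675
  (U=1, Z=0, V=1, X=1, W=0, Y=1) weight 1/2700
  (U=1, Z=0, V=1, X=2, W=1, Y=1) weight 4/675
  (U=1, Z=1, V=1, X=0, W=1, Y=1) weight 4/675
  (U=1, Z=1, V=1, X=1, W=0, Y=1) weight 1/2700
  (U=1, Z=1, V=1, X=2, W=1, Y=1) weight 4/675
  (U=2, Z=0, V=1, X=0, W=1, Y=0) weight 16/625
  (U=2, Z=0, V=1, X=1, W=0, Y=0) weight 3/625
  … 4 more
Group by Y:
  weight(Y=0) = 31/375
  weight(Y=1) = 11/450
Total weight = 31/375 + 11/450 = 241/2250
P(Y=0 | obs) = 31/375 / 241/2250 = 186/241
P(Y=1 | obs) = 11/450 / 241/2250 = 55/241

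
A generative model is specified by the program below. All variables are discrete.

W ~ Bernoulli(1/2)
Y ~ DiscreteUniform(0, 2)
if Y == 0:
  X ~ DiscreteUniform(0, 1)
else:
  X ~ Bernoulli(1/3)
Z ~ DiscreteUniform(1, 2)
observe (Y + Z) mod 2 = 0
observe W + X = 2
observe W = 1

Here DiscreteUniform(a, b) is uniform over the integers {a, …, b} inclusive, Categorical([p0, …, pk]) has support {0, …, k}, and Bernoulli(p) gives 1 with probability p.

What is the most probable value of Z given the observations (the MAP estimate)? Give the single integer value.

argmax_v P(Z = v | obs) = 2

Enumerate traces; 3 have nonzero weight after conditioning:
  (W=1, Y=0, X=1, Z=2) weight 1/24
  (W=1, Y=1, X=1, Z=1) weight 1/36
  (W=1, Y=2, X=1, Z=2) weight 1/36
Group by Z:
  weight(Z=1) = 1/36
  weight(Z=2) = 5/72
Total weight = 1/36 + 5/72 = 7/72
P(Z=1 | obs) = 1/36 / 7/72 = 2/7
P(Z=2 | obs) = 5/72 / 7/72 = 5/7
argmax = 2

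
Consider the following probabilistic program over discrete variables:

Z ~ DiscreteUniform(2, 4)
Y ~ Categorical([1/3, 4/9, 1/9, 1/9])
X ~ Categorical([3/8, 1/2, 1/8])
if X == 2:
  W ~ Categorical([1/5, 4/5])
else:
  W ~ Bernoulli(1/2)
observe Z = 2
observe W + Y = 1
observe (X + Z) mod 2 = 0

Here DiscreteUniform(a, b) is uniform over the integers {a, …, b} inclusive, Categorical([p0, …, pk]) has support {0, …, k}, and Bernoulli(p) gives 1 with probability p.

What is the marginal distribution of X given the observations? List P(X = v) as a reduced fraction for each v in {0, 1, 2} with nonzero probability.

Enumerate traces; 4 have nonzero weight after conditioning:
  (Z=2, Y=0, X=0, W=1) weight 1/48
  (Z=2, Y=0, X=2, W=1) weight 1/90
  (Z=2, Y=1, X=0, W=0) weight 1/36
  (Z=2, Y=1, X=2, W=0) weight 1/270
Group by X:
  weight(X=0) = 7/144
  weight(X=2) = 2/135
Total weight = 7/144 + 2/135 = 137/2160
P(X=0 | obs) = 7/144 / 137/2160 = 105/137
P(X=2 | obs) = 2/135 / 137/2160 = 32/137

P(X=0) = 105/137, P(X=2) = 32/137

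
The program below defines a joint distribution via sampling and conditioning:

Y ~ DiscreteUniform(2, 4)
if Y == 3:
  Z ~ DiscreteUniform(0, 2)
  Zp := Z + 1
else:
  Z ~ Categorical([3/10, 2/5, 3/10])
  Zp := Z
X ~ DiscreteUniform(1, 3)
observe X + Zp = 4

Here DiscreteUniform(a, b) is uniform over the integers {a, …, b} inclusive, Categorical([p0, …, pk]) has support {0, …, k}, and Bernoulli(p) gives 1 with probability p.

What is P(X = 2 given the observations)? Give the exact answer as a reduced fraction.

P(X = 2 | obs) = 7/18

Enumerate traces; 7 have nonzero weight after conditioning:
  (Y=2, Z=1, X=3) weight 2/45
  (Y=2, Z=2, X=2) weight 1/30
  (Y=3, Z=0, X=3) weight 1/27
  (Y=3, Z=1, X=2) weight 1/27
  (Y=3, Z=2, X=1) weight 1/27
  (Y=4, Z=1, X=3) weight 2/45
  (Y=4, Z=2, X=2) weight 1/30
Group by X:
  weight(X=1) = 1/27
  weight(X=2) = 14/135
  weight(X=3) = 17/135
Total weight = 1/27 + 14/135 + 17/135 = 4/15
P(X=1 | obs) = 1/27 / 4/15 = 5/36
P(X=2 | obs) = 14/135 / 4/15 = 7/18
P(X=3 | obs) = 17/135 / 4/15 = 17/36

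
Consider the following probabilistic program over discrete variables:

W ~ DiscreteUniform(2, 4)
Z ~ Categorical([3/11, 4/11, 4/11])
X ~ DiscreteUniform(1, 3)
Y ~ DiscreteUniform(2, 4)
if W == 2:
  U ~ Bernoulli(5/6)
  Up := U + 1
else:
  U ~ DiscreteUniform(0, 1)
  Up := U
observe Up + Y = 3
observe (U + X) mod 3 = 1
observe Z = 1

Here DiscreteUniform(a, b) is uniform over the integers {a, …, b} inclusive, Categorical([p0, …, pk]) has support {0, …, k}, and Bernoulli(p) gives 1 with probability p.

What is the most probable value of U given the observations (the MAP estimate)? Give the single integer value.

argmax_v P(U = v | obs) = 0

Enumerate traces; 5 have nonzero weight after conditioning:
  (W=2, Z=1, X=1, Y=2, U=0) weight 2/891
  (W=3, Z=1, X=1, Y=3, U=0) weight 2/297
  (W=3, Z=1, X=3, Y=2, U=1) weight 2/297
  (W=4, Z=1, X=1, Y=3, U=0) weight 2/297
  (W=4, Z=1, X=3, Y=2, U=1) weight 2/297
Group by U:
  weight(U=0) = 14/891
  weight(U=1) = 4/297
Total weight = 14/891 + 4/297 = 26/891
P(U=0 | obs) = 14/891 / 26/891 = 7/13
P(U=1 | obs) = 4/297 / 26/891 = 6/13
argmax = 0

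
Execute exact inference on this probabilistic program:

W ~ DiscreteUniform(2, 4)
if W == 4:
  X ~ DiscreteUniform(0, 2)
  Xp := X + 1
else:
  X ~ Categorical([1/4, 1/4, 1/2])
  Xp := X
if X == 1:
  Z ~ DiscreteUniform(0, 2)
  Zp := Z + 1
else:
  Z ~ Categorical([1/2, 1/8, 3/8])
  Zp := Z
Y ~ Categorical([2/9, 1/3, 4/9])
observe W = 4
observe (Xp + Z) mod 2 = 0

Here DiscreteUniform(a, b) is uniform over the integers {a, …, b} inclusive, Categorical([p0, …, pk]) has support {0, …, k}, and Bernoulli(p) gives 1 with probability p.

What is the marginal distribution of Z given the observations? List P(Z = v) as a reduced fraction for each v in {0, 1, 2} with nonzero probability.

Enumerate traces; 12 have nonzero weight after conditioning:
  (W=4, X=0, Z=1, Y=0) weight 1/324
  (W=4, X=0, Z=1, Y=1) weight 1/216
  (W=4, X=0, Z=1, Y=2) weight 1/162
  (W=4, X=1, Z=0, Y=0) weight 2/243
  (W=4, X=1, Z=0, Y=1) weight 1/81
  (W=4, X=1, Z=0, Y=2) weight 4/243
  (W=4, X=1, Z=2, Y=0) weight 2/243
  (W=4, X=1, Z=2, Y=1) weight 1/81
  … 4 more
Group by Z:
  weight(Z=0) = 1/27
  weight(Z=1) = 1/36
  weight(Z=2) = 1/27
Total weight = 1/27 + 1/36 + 1/27 = 11/108
P(Z=0 | obs) = 1/27 / 11/108 = 4/11
P(Z=1 | obs) = 1/36 / 11/108 = 3/11
P(Z=2 | obs) = 1/27 / 11/108 = 4/11

P(Z=0) = 4/11, P(Z=1) = 3/11, P(Z=2) = 4/11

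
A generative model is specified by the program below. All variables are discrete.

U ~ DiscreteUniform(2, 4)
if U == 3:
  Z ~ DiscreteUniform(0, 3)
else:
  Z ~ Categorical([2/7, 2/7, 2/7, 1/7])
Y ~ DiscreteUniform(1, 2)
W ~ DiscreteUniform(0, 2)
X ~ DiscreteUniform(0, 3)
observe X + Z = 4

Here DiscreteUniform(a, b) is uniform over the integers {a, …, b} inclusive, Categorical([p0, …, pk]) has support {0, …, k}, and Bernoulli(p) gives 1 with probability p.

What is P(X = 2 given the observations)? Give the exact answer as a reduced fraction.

P(X = 2 | obs) = 23/61

Enumerate traces; 54 have nonzero weight after conditioning:
  (U=2, Z=1, Y=1, W=0, X=3) weight 1/252
  (U=2, Z=1, Y=1, W=1, X=3) weight 1/252
  (U=2, Z=1, Y=1, W=2, X=3) weight 1/252
  (U=2, Z=1, Y=2, W=0, X=3) weight 1/252
  (U=2, Z=1, Y=2, W=1, X=3) weight 1/252
  (U=2, Z=1, Y=2, W=2, X=3) weight 1/252
  (U=2, Z=2, Y=1, W=0, X=2) weight 1/252
  (U=2, Z=2, Y=1, W=1, X=2) weight 1/252
  (U=2, Z=3, Y=1, W=0, X=1) weight 1/504
  … 45 more
Group by X:
  weight(X=1) = 5/112
  weight(X=2) = 23/336
  weight(X=3) = 23/336
Total weight = 5/112 + 23/336 + 23/336 = 61/336
P(X=1 | obs) = 5/112 / 61/336 = 15/61
P(X=2 | obs) = 23/336 / 61/336 = 23/61
P(X=3 | obs) = 23/336 / 61/336 = 23/61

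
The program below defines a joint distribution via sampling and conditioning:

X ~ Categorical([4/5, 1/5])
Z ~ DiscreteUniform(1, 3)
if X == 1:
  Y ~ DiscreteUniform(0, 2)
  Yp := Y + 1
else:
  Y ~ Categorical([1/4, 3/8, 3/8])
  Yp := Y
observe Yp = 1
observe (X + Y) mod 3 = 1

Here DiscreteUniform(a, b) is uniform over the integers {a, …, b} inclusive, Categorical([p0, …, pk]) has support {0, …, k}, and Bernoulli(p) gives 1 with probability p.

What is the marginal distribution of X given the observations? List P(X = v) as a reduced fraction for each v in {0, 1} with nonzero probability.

P(X=0) = 9/11, P(X=1) = 2/11

Enumerate traces; 6 have nonzero weight after conditioning:
  (X=0, Z=1, Y=1) weight 1/10
  (X=0, Z=2, Y=1) weight 1/10
  (X=0, Z=3, Y=1) weight 1/10
  (X=1, Z=1, Y=0) weight 1/45
  (X=1, Z=2, Y=0) weight 1/45
  (X=1, Z=3, Y=0) weight 1/45
Group by X:
  weight(X=0) = 3/10
  weight(X=1) = 1/15
Total weight = 3/10 + 1/15 = 11/30
P(X=0 | obs) = 3/10 / 11/30 = 9/11
P(X=1 | obs) = 1/15 / 11/30 = 2/11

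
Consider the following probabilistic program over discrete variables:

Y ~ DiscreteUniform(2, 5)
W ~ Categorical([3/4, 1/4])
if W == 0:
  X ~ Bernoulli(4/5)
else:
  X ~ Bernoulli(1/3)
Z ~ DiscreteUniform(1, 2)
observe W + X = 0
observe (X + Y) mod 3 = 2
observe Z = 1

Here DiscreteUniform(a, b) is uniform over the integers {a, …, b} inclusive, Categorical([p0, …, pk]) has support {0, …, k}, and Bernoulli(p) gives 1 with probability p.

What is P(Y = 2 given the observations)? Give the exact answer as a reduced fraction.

Enumerate traces; 2 have nonzero weight after conditioning:
  (Y=2, W=0, X=0, Z=1) weight 3/160
  (Y=5, W=0, X=0, Z=1) weight 3/160
Group by Y:
  weight(Y=2) = 3/160
  weight(Y=5) = 3/160
Total weight = 3/160 + 3/160 = 3/80
P(Y=2 | obs) = 3/160 / 3/80 = 1/2
P(Y=5 | obs) = 3/160 / 3/80 = 1/2

P(Y = 2 | obs) = 1/2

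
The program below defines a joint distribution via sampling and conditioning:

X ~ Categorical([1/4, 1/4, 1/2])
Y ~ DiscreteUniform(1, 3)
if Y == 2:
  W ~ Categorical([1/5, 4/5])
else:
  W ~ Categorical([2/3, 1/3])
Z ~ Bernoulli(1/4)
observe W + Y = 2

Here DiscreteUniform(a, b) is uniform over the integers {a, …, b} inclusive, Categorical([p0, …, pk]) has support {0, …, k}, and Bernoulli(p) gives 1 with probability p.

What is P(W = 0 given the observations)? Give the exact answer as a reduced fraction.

P(W = 0 | obs) = 3/8

Enumerate traces; 12 have nonzero weight after conditioning:
  (X=0, Y=1, W=1, Z=0) weight 1/48
  (X=0, Y=1, W=1, Z=1) weight 1/144
  (X=0, Y=2, W=0, Z=0) weight 1/80
  (X=0, Y=2, W=0, Z=1) weight 1/240
  (X=1, Y=1, W=1, Z=0) weight 1/48
  (X=1, Y=1, W=1, Z=1) weight 1/144
  (X=1, Y=2, W=0, Z=0) weight 1/80
  (X=1, Y=2, W=0, Z=1) weight 1/240
  … 4 more
Group by W:
  weight(W=0) = 1/15
  weight(W=1) = 1/9
Total weight = 1/15 + 1/9 = 8/45
P(W=0 | obs) = 1/15 / 8/45 = 3/8
P(W=1 | obs) = 1/9 / 8/45 = 5/8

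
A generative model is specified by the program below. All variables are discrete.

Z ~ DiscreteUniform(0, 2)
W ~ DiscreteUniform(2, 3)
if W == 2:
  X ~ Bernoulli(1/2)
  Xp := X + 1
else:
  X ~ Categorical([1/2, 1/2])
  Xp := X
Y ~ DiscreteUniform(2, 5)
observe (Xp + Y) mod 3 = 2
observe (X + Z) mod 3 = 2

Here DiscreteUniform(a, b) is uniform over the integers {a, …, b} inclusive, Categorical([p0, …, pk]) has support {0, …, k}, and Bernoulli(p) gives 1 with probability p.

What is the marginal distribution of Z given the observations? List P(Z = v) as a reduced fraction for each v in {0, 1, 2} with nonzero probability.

Enumerate traces; 5 have nonzero weight after conditioning:
  (Z=1, W=2, X=1, Y=3) weight 1/48
  (Z=1, W=3, X=1, Y=4) weight 1/48
  (Z=2, W=2, X=0, Y=4) weight 1/48
  (Z=2, W=3, X=0, Y=2) weight 1/48
  (Z=2, W=3, X=0, Y=5) weight 1/48
Group by Z:
  weight(Z=1) = 1/24
  weight(Z=2) = 1/16
Total weight = 1/24 + 1/16 = 5/48
P(Z=1 | obs) = 1/24 / 5/48 = 2/5
P(Z=2 | obs) = 1/16 / 5/48 = 3/5

P(Z=1) = 2/5, P(Z=2) = 3/5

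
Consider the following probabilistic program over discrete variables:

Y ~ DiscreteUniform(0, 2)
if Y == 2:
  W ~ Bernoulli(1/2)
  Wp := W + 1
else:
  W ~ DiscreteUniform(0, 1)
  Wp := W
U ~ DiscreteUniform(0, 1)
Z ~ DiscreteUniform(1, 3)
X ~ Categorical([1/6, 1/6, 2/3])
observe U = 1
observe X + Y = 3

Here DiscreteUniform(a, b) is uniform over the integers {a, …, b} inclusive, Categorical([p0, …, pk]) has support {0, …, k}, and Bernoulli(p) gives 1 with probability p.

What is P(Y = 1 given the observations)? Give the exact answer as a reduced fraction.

P(Y = 1 | obs) = 4/5

Enumerate traces; 12 have nonzero weight after conditioning:
  (Y=1, W=0, U=1, Z=1, X=2) weight 1/54
  (Y=1, W=0, U=1, Z=2, X=2) weight 1/54
  (Y=1, W=0, U=1, Z=3, X=2) weight 1/54
  (Y=1, W=1, U=1, Z=1, X=2) weight 1/54
  (Y=1, W=1, U=1, Z=2, X=2) weight 1/54
  (Y=1, W=1, U=1, Z=3, X=2) weight 1/54
  (Y=2, W=0, U=1, Z=1, X=1) weight 1/216
  (Y=2, W=0, U=1, Z=2, X=1) weight 1/216
  … 4 more
Group by Y:
  weight(Y=1) = 1/9
  weight(Y=2) = 1/36
Total weight = 1/9 + 1/36 = 5/36
P(Y=1 | obs) = 1/9 / 5/36 = 4/5
P(Y=2 | obs) = 1/36 / 5/36 = 1/5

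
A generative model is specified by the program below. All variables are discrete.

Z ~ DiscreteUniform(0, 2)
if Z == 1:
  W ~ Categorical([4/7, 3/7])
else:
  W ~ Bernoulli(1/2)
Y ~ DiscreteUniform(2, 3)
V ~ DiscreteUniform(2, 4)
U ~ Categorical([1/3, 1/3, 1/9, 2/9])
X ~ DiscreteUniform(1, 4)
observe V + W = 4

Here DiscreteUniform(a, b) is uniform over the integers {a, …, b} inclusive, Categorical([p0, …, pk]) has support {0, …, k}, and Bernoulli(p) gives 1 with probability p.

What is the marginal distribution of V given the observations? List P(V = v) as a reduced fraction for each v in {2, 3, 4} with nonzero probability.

Enumerate traces; 192 have nonzero weight after conditioning:
  (Z=0, W=0, Y=2, V=4, U=0, X=1) weight 1/432
  (Z=0, W=0, Y=2, V=4, U=0, X=2) weight 1/432
  (Z=0, W=0, Y=2, V=4, U=0, X=3) weight 1/432
  (Z=0, W=0, Y=2, V=4, U=0, X=4) weight 1/432
  (Z=0, W=0, Y=2, V=4, U=1, X=1) weight 1/432
  (Z=0, W=0, Y=2, V=4, U=1, X=2) weight 1/432
  (Z=0, W=0, Y=2, V=4, U=1, X=3) weight 1/432
  (Z=0, W=0, Y=2, V=4, U=1, X=4) weight 1/432
  (Z=0, W=1, Y=2, V=3, U=0, X=1) weight 1/432
  … 183 more
Group by V:
  weight(V=3) = 10/63
  weight(V=4) = 11/63
Total weight = 10/63 + 11/63 = 1/3
P(V=3 | obs) = 10/63 / 1/3 = 10/21
P(V=4 | obs) = 11/63 / 1/3 = 11/21

P(V=3) = 10/21, P(V=4) = 11/21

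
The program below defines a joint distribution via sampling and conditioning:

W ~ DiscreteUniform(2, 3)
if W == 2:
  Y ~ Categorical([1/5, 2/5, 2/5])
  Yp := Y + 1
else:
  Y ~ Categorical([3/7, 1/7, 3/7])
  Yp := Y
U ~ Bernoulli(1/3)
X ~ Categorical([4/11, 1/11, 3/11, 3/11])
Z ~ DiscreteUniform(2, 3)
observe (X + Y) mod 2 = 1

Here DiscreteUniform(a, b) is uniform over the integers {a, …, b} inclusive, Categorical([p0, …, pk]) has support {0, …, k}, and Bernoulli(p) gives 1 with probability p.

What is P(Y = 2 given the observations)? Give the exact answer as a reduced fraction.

P(Y = 2 | obs) = 116/337

Enumerate traces; 48 have nonzero weight after conditioning:
  (W=2, Y=0, U=0, X=1, Z=2) weight 1/330
  (W=2, Y=0, U=0, X=1, Z=3) weight 1/330
  (W=2, Y=0, U=0, X=3, Z=2) weight 1/110
  (W=2, Y=0, U=0, X=3, Z=3) weight 1/110
  (W=2, Y=0, U=1, X=1, Z=2) weight 1/660
  (W=2, Y=0, U=1, X=1, Z=3) weight 1/660
  (W=2, Y=0, U=1, X=3, Z=2) weight 1/220
  (W=2, Y=0, U=1, X=3, Z=3) weight 1/220
  (W=2, Y=1, U=0, X=0, Z=2) weight 4/165
  (W=2, Y=2, U=0, X=1, Z=2) weight 1/165
  … 38 more
Group by Y:
  weight(Y=0) = 4/35
  weight(Y=1) = 19/110
  weight(Y=2) = 58/385
Total weight = 4/35 + 19/110 + 58/385 = 337/770
P(Y=0 | obs) = 4/35 / 337/770 = 88/337
P(Y=1 | obs) = 19/110 / 337/770 = 133/337
P(Y=2 | obs) = 58/385 / 337/770 = 116/337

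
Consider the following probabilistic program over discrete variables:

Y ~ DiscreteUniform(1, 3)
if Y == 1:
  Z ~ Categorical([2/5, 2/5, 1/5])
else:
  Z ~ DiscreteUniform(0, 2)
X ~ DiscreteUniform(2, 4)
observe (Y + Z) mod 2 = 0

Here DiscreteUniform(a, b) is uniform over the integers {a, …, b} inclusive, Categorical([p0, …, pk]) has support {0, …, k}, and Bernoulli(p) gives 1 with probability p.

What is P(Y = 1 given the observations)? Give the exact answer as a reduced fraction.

Enumerate traces; 12 have nonzero weight after conditioning:
  (Y=1, Z=1, X=2) weight 2/45
  (Y=1, Z=1, X=3) weight 2/45
  (Y=1, Z=1, X=4) weight 2/45
  (Y=2, Z=0, X=2) weight 1/27
  (Y=2, Z=0, X=3) weight 1/27
  (Y=2, Z=0, X=4) weight 1/27
  (Y=2, Z=2, X=2) weight 1/27
  (Y=2, Z=2, X=3) weight 1/27
  (Y=3, Z=1, X=2) weight 1/27
  … 3 more
Group by Y:
  weight(Y=1) = 2/15
  weight(Y=2) = 2/9
  weight(Y=3) = 1/9
Total weight = 2/15 + 2/9 + 1/9 = 7/15
P(Y=1 | obs) = 2/15 / 7/15 = 2/7
P(Y=2 | obs) = 2/9 / 7/15 = 10/21
P(Y=3 | obs) = 1/9 / 7/15 = 5/21

P(Y = 1 | obs) = 2/7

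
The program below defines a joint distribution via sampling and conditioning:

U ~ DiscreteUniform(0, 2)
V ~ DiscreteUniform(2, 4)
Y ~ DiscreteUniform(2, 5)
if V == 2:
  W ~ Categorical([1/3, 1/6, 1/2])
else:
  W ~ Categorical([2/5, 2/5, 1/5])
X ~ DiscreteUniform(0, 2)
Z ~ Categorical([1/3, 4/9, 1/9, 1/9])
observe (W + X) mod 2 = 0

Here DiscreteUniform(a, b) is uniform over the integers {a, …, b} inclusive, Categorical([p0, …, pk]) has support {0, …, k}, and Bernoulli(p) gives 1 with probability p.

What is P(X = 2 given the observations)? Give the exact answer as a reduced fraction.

P(X = 2 | obs) = 61/151

Enumerate traces; 720 have nonzero weight after conditioning:
  (U=0, V=2, Y=2, W=0, X=0, Z=0) weight 1/972
  (U=0, V=2, Y=2, W=0, X=0, Z=1) weight 1/729
  (U=0, V=2, Y=2, W=0, X=0, Z=2) weight 1/2916
  (U=0, V=2, Y=2, W=0, X=0, Z=3) weight 1/2916
  (U=0, V=2, Y=2, W=0, X=2, Z=0) weight 1/972
  (U=0, V=2, Y=2, W=0, X=2, Z=1) weight 1/729
  (U=0, V=2, Y=2, W=0, X=2, Z=2) weight 1/2916
  (U=0, V=2, Y=2, W=0, X=2, Z=3) weight 1/2916
  (U=0, V=2, Y=2, W=1, X=1, Z=0) weight 1/1944
  … 711 more
Group by X:
  weight(X=0) = 61/270
  weight(X=1) = 29/270
  weight(X=2) = 61/270
Total weight = 61/270 + 29/270 + 61/270 = 151/270
P(X=0 | obs) = 61/270 / 151/270 = 61/151
P(X=1 | obs) = 29/270 / 151/270 = 29/151
P(X=2 | obs) = 61/270 / 151/270 = 61/151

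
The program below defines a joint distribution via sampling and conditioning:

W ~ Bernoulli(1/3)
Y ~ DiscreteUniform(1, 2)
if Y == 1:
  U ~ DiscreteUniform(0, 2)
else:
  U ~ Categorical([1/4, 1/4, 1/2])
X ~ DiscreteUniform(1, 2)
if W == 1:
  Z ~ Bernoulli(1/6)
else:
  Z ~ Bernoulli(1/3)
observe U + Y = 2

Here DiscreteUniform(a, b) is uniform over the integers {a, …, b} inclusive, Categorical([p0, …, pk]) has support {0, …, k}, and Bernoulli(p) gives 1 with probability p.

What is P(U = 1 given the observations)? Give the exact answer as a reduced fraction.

P(U = 1 | obs) = 4/7

Enumerate traces; 16 have nonzero weight after conditioning:
  (W=0, Y=1, U=1, X=1, Z=0) weight 1/27
  (W=0, Y=1, U=1, X=1, Z=1) weight 1/54
  (W=0, Y=1, U=1, X=2, Z=0) weight 1/27
  (W=0, Y=1, U=1, X=2, Z=1) weight 1/54
  (W=0, Y=2, U=0, X=1, Z=0) weight 1/36
  (W=0, Y=2, U=0, X=1, Z=1) weight 1/72
  (W=0, Y=2, U=0, X=2, Z=0) weight 1/36
  (W=0, Y=2, U=0, X=2, Z=1) weight 1/72
  … 8 more
Group by U:
  weight(U=0) = 1/8
  weight(U=1) = 1/6
Total weight = 1/8 + 1/6 = 7/24
P(U=0 | obs) = 1/8 / 7/24 = 3/7
P(U=1 | obs) = 1/6 / 7/24 = 4/7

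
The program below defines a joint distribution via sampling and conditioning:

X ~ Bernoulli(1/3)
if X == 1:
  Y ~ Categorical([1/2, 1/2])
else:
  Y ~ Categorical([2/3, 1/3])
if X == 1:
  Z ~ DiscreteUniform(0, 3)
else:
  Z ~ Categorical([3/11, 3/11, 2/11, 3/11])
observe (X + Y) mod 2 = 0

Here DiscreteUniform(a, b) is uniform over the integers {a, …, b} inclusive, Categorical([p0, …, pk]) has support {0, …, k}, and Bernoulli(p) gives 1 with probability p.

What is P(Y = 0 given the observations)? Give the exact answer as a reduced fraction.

Enumerate traces; 8 have nonzero weight after conditioning:
  (X=0, Y=0, Z=0) weight 4/33
  (X=0, Y=0, Z=1) weight 4/33
  (X=0, Y=0, Z=2) weight 8/99
  (X=0, Y=0, Z=3) weight 4/33
  (X=1, Y=1, Z=0) weight 1/24
  (X=1, Y=1, Z=1) weight 1/24
  (X=1, Y=1, Z=2) weight 1/24
  (X=1, Y=1, Z=3) weight 1/24
Group by Y:
  weight(Y=0) = 4/9
  weight(Y=1) = 1/6
Total weight = 4/9 + 1/6 = 11/18
P(Y=0 | obs) = 4/9 / 11/18 = 8/11
P(Y=1 | obs) = 1/6 / 11/18 = 3/11

P(Y = 0 | obs) = 8/11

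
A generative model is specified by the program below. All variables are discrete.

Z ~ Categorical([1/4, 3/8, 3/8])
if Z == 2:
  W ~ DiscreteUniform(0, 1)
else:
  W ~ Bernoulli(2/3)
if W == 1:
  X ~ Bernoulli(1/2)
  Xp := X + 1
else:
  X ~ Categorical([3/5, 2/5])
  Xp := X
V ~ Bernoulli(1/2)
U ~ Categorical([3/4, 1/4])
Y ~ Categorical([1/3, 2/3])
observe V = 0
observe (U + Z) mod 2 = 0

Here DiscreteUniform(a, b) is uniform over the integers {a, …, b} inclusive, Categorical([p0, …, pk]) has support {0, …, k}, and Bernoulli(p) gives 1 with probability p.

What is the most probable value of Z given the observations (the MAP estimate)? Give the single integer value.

argmax_v P(Z = v | obs) = 2

Enumerate traces; 24 have nonzero weight after conditioning:
  (Z=0, W=0, X=0, V=0, U=0, Y=0) weight 1/160
  (Z=0, W=0, X=0, V=0, U=0, Y=1) weight 1/80
  (Z=0, W=0, X=1, V=0, U=0, Y=0) weight 1/240
  (Z=0, W=0, X=1, V=0, U=0, Y=1) weight 1/120
  (Z=0, W=1, X=0, V=0, U=0, Y=0) weight 1/96
  (Z=0, W=1, X=0, V=0, U=0, Y=1) weight 1/48
  (Z=0, W=1, X=1, V=0, U=0, Y=0) weight 1/96
  (Z=0, W=1, X=1, V=0, U=0, Y=1) weight 1/48
  (Z=1, W=0, X=0, V=0, U=1, Y=0) weight 1/320
  (Z=2, W=0, X=0, V=0, U=0, Y=0) weight 9/640
  … 14 more
Group by Z:
  weight(Z=0) = 3/32
  weight(Z=1) = 3/64
  weight(Z=2) = 9/64
Total weight = 3/32 + 3/64 + 9/64 = 9/32
P(Z=0 | obs) = 3/32 / 9/32 = 1/3
P(Z=1 | obs) = 3/64 / 9/32 = 1/6
P(Z=2 | obs) = 9/64 / 9/32 = 1/2
argmax = 2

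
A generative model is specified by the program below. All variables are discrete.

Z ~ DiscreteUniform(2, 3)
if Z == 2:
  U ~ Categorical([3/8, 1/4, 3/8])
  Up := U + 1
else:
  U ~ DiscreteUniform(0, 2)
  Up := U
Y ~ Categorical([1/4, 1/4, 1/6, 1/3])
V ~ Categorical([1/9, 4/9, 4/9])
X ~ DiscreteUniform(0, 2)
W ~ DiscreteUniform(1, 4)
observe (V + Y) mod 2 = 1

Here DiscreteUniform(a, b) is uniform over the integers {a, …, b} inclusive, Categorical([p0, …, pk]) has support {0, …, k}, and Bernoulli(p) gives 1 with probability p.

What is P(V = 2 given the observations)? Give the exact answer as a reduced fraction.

P(V = 2 | obs) = 28/55

Enumerate traces; 432 have nonzero weight after conditioning:
  (Z=2, U=0, Y=0, V=1, X=0, W=1) weight 1/576
  (Z=2, U=0, Y=0, V=1, X=0, W=2) weight 1/576
  (Z=2, U=0, Y=0, V=1, X=0, W=3) weight 1/576
  (Z=2, U=0, Y=0, V=1, X=0, W=4) weight 1/576
  (Z=2, U=0, Y=0, V=1, X=1, W=1) weight 1/576
  (Z=2, U=0, Y=0, V=1, X=1, W=2) weight 1/576
  (Z=2, U=0, Y=0, V=1, X=1, W=3) weight 1/576
  (Z=2, U=0, Y=0, V=1, X=1, W=4) weight 1/576
  (Z=2, U=0, Y=1, V=0, X=0, W=1) weight 1/2304
  (Z=2, U=0, Y=1, V=2, X=0, W=1) weight 1/576
  … 422 more
Group by V:
  weight(V=0) = 7/108
  weight(V=1) = 5/27
  weight(V=2) = 7/27
Total weight = 7/108 + 5/27 + 7/27 = 55/108
P(V=0 | obs) = 7/108 / 55/108 = 7/55
P(V=1 | obs) = 5/27 / 55/108 = 4/11
P(V=2 | obs) = 7/27 / 55/108 = 28/55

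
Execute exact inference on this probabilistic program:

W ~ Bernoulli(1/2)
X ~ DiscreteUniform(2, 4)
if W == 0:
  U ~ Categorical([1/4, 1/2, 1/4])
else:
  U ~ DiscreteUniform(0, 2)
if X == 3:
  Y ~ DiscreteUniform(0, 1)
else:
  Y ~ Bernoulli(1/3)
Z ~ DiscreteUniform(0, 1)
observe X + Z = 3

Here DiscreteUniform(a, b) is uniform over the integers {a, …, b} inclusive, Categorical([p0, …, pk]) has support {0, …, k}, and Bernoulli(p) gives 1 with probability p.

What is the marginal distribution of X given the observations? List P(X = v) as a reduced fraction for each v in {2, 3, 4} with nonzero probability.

Enumerate traces; 24 have nonzero weight after conditioning:
  (W=0, X=2, U=0, Y=0, Z=1) weight 1/72
  (W=0, X=2, U=0, Y=1, Z=1) weight 1/144
  (W=0, X=2, U=1, Y=0, Z=1) weight 1/36
  (W=0, X=2, U=1, Y=1, Z=1) weight 1/72
  (W=0, X=2, U=2, Y=0, Z=1) weight 1/72
  (W=0, X=2, U=2, Y=1, Z=1) weight 1/144
  (W=0, X=3, U=0, Y=0, Z=0) weight 1/96
  (W=0, X=3, U=0, Y=1, Z=0) weight 1/96
  … 16 more
Group by X:
  weight(X=2) = 1/6
  weight(X=3) = 1/6
Total weight = 1/6 + 1/6 = 1/3
P(X=2 | obs) = 1/6 / 1/3 = 1/2
P(X=3 | obs) = 1/6 / 1/3 = 1/2

P(X=2) = 1/2, P(X=3) = 1/2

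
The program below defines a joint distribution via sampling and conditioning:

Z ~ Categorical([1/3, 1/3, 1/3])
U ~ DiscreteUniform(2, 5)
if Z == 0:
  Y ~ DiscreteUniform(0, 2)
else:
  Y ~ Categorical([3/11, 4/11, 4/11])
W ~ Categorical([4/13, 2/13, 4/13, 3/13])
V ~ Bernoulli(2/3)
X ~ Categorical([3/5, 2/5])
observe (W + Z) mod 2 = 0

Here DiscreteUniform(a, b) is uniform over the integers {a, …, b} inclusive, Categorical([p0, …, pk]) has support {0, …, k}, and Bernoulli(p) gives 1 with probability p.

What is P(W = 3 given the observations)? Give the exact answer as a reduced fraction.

Enumerate traces; 288 have nonzero weight after conditioning:
  (Z=0, U=2, Y=0, W=0, V=0, X=0) weight 1/585
  (Z=0, U=2, Y=0, W=0, V=0, X=1) weight 2/1755
  (Z=0, U=2, Y=0, W=0, V=1, X=0) weight 2/585
  (Z=0, U=2, Y=0, W=0, V=1, X=1) weight 4/1755
  (Z=0, U=2, Y=0, W=2, V=0, X=0) weight 1/585
  (Z=0, U=2, Y=0, W=2, V=0, X=1) weight 2/1755
  (Z=0, U=2, Y=0, W=2, V=1, X=0) weight 2/585
  (Z=0, U=2, Y=0, W=2, V=1, X=1) weight 4/1755
  (Z=1, U=2, Y=0, W=1, V=0, X=0) weight 1/1430
  (Z=1, U=2, Y=0, W=3, V=0, X=0) weight 3/2860
  … 278 more
Group by W:
  weight(W=0) = 8/39
  weight(W=1) = 2/39
  weight(W=2) = 8/39
  weight(W=3) = 1/13
Total weight = 8/39 + 2/39 + 8/39 + 1/13 = 7/13
P(W=0 | obs) = 8/39 / 7/13 = 8/21
P(W=1 | obs) = 2/39 / 7/13 = 2/21
P(W=2 | obs) = 8/39 / 7/13 = 8/21
P(W=3 | obs) = 1/13 / 7/13 = 1/7

P(W = 3 | obs) = 1/7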